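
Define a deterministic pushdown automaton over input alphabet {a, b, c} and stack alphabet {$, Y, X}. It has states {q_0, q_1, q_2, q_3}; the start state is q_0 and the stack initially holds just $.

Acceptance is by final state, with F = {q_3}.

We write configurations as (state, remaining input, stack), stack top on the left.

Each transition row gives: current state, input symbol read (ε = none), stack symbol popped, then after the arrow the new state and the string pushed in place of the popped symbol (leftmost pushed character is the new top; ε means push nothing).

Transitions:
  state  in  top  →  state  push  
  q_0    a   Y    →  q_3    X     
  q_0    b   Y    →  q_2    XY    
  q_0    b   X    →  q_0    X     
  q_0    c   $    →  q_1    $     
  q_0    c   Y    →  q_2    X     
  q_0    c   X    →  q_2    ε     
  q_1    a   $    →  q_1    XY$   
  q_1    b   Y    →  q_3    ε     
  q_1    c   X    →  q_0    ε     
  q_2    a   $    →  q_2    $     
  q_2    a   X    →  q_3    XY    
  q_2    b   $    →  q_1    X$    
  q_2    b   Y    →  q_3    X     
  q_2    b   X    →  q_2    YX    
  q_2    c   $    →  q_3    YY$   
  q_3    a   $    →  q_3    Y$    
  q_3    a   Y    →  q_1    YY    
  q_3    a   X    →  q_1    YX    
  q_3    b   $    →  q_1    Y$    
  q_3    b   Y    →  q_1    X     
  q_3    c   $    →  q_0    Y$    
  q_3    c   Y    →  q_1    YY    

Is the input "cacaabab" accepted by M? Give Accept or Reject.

(q_0, cacaabab, $)
  read c, top $: go to q_1, push $ → (q_1, acaabab, $)
  read a, top $: go to q_1, push XY$ → (q_1, caabab, XY$)
  read c, top X: go to q_0, push ε → (q_0, aabab, Y$)
  read a, top Y: go to q_3, push X → (q_3, abab, X$)
  read a, top X: go to q_1, push YX → (q_1, bab, YX$)
  read b, top Y: go to q_3, push ε → (q_3, ab, X$)
  read a, top X: go to q_1, push YX → (q_1, b, YX$)
  read b, top Y: go to q_3, push ε → (q_3, ε, X$)
All input consumed; state q_3 ∈ F.

Accept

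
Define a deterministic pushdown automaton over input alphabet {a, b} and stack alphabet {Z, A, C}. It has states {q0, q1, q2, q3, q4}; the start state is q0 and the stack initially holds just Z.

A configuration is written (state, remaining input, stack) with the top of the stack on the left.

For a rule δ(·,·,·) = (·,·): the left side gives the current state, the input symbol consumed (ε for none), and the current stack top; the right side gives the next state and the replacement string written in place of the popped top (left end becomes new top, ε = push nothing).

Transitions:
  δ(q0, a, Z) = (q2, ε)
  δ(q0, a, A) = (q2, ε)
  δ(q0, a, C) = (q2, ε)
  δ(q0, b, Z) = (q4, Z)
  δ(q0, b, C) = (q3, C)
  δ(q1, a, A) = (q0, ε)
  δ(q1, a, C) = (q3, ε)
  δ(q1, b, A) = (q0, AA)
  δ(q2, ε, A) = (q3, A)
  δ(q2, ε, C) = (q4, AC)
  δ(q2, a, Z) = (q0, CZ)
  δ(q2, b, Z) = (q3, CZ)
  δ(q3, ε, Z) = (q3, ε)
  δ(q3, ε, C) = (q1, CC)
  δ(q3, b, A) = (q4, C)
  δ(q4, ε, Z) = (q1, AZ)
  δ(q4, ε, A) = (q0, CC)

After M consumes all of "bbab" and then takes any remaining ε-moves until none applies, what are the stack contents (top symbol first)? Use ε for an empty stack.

CZ

(q0, bbab, Z)
  read b, top Z: go to q4, push Z → (q4, bab, Z)
  ε-move, top Z: go to q1, push AZ → (q1, bab, AZ)
  read b, top A: go to q0, push AA → (q0, ab, AAZ)
  read a, top A: go to q2, push ε → (q2, b, AZ)
  ε-move, top A: go to q3, push A → (q3, b, AZ)
  read b, top A: go to q4, push C → (q4, ε, CZ)
All input consumed in state q4 with stack CZ.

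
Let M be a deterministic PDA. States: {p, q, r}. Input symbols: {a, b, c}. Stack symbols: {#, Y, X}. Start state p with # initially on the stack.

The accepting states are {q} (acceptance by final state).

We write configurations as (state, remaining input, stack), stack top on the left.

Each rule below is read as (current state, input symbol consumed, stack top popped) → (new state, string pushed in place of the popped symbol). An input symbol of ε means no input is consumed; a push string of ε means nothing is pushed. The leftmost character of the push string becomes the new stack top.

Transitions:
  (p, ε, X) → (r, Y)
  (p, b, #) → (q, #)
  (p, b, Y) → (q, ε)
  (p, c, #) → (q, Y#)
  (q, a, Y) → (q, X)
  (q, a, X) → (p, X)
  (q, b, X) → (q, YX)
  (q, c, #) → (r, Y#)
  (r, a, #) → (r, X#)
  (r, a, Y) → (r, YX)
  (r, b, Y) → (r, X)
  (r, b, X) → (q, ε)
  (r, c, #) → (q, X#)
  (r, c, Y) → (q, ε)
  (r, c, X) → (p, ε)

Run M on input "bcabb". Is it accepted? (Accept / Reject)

(p, bcabb, #)
  read b, top #: go to q, push # → (q, cabb, #)
  read c, top #: go to r, push Y# → (r, abb, Y#)
  read a, top Y: go to r, push YX → (r, bb, YX#)
  read b, top Y: go to r, push X → (r, b, XX#)
  read b, top X: go to q, push ε → (q, ε, X#)
All input consumed; state q ∈ F.

Accept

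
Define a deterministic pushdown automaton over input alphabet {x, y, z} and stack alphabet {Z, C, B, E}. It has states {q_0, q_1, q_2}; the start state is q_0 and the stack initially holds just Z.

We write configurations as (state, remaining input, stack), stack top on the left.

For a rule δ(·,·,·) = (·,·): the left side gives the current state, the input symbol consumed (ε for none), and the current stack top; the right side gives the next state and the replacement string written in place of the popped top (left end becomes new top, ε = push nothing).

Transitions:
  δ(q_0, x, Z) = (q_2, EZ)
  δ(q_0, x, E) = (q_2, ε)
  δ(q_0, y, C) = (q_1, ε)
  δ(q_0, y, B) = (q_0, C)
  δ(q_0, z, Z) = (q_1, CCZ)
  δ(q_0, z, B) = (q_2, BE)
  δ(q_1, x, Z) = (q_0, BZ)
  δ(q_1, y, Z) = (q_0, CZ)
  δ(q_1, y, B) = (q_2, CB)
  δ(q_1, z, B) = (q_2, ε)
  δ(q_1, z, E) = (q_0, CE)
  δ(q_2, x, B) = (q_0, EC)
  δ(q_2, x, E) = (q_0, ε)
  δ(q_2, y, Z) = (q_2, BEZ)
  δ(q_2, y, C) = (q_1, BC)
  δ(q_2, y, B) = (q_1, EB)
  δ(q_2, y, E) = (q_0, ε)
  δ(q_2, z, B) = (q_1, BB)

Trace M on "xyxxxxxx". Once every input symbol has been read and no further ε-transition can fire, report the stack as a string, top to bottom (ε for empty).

(q_0, xyxxxxxx, Z) ⊢ (q_2, yxxxxxx, EZ) ⊢ (q_0, xxxxxx, Z) ⊢ (q_2, xxxxx, EZ) ⊢ (q_0, xxxx, Z) ⊢ (q_2, xxx, EZ) ⊢ (q_0, xx, Z) ⊢ (q_2, x, EZ) ⊢ (q_0, ε, Z)
All input consumed in state q_0 with stack Z.

Z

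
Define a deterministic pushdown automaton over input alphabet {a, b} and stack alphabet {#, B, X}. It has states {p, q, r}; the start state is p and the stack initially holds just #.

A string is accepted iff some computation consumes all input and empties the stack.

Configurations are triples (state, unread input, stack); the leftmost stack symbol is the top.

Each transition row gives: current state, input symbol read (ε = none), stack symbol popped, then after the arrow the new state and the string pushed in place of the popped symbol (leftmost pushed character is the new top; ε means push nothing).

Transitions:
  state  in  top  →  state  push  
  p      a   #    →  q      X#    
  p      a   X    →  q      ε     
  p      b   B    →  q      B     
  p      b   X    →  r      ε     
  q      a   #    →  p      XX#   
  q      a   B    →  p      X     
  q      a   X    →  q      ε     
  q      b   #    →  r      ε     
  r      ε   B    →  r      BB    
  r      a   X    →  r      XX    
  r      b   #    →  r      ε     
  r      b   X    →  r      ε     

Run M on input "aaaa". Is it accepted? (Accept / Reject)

(p, aaaa, #)
  read a, top #: go to q, push X# → (q, aaa, X#)
  read a, top X: go to q, push ε → (q, aa, #)
  read a, top #: go to p, push XX# → (p, a, XX#)
  read a, top X: go to q, push ε → (q, ε, X#)
All input consumed; stack is X#, not empty, and no further ε-move applies.

Reject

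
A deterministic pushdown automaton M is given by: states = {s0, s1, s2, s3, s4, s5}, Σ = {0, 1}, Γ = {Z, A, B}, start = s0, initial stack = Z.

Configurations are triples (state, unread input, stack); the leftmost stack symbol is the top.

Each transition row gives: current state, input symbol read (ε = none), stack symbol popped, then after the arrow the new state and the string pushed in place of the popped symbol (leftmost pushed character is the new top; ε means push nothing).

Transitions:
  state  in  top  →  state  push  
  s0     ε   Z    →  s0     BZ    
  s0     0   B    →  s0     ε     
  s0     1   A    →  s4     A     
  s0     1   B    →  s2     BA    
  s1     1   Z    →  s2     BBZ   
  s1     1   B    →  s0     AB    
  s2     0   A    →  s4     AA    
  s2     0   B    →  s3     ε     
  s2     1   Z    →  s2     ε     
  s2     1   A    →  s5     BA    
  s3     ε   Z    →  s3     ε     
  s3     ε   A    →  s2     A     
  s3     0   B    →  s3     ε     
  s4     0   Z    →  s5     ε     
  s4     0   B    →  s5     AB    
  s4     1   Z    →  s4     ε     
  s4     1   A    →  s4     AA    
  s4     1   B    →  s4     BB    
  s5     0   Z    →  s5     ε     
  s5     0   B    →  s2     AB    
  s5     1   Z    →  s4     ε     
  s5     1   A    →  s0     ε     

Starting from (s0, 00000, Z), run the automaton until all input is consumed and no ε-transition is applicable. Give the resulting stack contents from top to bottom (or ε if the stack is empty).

BZ

(s0, 00000, Z) ⊢ (s0, 00000, BZ) ⊢ (s0, 0000, Z) ⊢ (s0, 0000, BZ) ⊢ (s0, 000, Z) ⊢ (s0, 000, BZ) ⊢ (s0, 00, Z) ⊢ (s0, 00, BZ) ⊢ (s0, 0, Z) ⊢ (s0, 0, BZ) ⊢ (s0, ε, Z) ⊢ (s0, ε, BZ)
All input consumed in state s0 with stack BZ.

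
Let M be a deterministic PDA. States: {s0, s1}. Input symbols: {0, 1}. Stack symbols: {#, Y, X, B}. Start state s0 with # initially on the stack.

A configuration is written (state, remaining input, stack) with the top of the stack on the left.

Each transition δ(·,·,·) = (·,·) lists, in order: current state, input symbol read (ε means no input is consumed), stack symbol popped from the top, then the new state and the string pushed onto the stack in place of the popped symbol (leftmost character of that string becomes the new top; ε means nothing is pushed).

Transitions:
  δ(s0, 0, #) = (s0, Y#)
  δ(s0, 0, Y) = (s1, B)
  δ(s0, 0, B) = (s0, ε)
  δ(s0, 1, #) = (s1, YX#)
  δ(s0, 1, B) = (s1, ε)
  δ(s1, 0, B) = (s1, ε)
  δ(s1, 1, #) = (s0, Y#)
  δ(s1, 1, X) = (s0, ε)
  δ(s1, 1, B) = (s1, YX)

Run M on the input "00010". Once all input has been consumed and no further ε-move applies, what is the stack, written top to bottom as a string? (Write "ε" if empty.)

(s0, 00010, #)
  read 0, top #: go to s0, push Y# → (s0, 0010, Y#)
  read 0, top Y: go to s1, push B → (s1, 010, B#)
  read 0, top B: go to s1, push ε → (s1, 10, #)
  read 1, top #: go to s0, push Y# → (s0, 0, Y#)
  read 0, top Y: go to s1, push B → (s1, ε, B#)
All input consumed in state s1 with stack B#.

B#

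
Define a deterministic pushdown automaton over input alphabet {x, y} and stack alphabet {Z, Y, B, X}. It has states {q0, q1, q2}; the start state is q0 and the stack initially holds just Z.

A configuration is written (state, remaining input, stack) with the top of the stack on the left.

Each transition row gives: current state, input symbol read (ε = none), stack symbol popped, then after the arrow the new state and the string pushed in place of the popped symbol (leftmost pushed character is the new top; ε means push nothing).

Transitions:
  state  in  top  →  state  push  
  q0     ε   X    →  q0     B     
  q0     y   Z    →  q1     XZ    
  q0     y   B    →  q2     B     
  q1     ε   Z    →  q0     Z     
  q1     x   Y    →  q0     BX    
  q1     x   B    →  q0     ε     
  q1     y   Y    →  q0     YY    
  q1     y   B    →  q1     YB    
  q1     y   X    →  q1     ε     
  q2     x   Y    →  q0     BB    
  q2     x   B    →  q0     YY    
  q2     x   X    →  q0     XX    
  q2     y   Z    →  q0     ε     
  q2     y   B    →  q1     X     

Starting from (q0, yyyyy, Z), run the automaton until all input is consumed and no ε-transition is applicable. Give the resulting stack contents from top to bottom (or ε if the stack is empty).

(q0, yyyyy, Z)
  read y, top Z: go to q1, push XZ → (q1, yyyy, XZ)
  read y, top X: go to q1, push ε → (q1, yyy, Z)
  ε-move, top Z: go to q0, push Z → (q0, yyy, Z)
  read y, top Z: go to q1, push XZ → (q1, yy, XZ)
  read y, top X: go to q1, push ε → (q1, y, Z)
  ε-move, top Z: go to q0, push Z → (q0, y, Z)
  read y, top Z: go to q1, push XZ → (q1, ε, XZ)
All input consumed in state q1 with stack XZ.

XZ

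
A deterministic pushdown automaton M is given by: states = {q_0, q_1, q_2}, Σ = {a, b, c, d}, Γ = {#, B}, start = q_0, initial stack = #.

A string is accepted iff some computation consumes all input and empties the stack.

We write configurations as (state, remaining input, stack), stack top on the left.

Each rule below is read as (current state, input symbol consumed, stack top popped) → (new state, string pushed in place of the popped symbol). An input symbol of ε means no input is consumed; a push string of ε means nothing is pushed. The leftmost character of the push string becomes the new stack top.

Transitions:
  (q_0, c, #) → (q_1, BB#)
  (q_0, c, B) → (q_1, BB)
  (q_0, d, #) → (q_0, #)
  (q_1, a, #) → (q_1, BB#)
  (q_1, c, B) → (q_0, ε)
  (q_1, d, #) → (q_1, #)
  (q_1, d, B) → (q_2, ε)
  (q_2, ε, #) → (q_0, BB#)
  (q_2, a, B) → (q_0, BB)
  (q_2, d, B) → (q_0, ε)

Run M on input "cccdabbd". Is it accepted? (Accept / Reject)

Reject

(q_0, cccdabbd, #)
  read c, top #: go to q_1, push BB# → (q_1, ccdabbd, BB#)
  read c, top B: go to q_0, push ε → (q_0, cdabbd, B#)
  read c, top B: go to q_1, push BB → (q_1, dabbd, BB#)
  read d, top B: go to q_2, push ε → (q_2, abbd, B#)
  read a, top B: go to q_0, push BB → (q_0, bbd, BB#)
No transition applies at (q_0, bbd, BB#); input not fully consumed.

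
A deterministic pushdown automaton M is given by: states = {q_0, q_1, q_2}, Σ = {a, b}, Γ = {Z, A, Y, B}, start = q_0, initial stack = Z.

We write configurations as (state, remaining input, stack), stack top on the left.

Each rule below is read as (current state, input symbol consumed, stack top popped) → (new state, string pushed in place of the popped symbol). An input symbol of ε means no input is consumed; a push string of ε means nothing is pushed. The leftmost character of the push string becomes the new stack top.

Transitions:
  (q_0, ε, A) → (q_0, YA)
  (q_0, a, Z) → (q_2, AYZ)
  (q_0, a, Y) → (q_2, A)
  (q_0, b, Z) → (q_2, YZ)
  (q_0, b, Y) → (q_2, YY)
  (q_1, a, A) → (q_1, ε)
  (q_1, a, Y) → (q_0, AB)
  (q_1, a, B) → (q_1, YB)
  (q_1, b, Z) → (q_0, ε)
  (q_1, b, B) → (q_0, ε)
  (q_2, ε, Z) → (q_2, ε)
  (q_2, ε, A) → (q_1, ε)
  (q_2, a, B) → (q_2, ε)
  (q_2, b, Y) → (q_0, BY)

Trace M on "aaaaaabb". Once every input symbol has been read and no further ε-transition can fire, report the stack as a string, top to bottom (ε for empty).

BYYABBZ

(q_0, aaaaaabb, Z) ⊢ (q_2, aaaaabb, AYZ) ⊢ (q_1, aaaaabb, YZ) ⊢ (q_0, aaaabb, ABZ) ⊢ (q_0, aaaabb, YABZ) ⊢ (q_2, aaabb, AABZ) ⊢ (q_1, aaabb, ABZ) ⊢ (q_1, aabb, BZ) ⊢ (q_1, abb, YBZ) ⊢ (q_0, bb, ABBZ) ⊢ (q_0, bb, YABBZ) ⊢ (q_2, b, YYABBZ) ⊢ (q_0, ε, BYYABBZ)
All input consumed in state q_0 with stack BYYABBZ.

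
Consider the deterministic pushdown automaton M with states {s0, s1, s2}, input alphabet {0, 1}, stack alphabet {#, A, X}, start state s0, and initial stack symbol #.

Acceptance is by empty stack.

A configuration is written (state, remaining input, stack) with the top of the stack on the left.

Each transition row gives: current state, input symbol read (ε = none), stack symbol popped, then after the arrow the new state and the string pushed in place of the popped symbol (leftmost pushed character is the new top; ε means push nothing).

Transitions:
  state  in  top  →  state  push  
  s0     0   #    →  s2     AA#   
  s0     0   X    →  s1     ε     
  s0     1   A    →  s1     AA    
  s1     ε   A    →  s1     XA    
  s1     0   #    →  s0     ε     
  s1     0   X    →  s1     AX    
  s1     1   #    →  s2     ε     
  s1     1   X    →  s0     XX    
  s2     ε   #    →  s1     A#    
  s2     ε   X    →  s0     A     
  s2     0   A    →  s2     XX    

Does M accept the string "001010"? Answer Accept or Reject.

Reject

(s0, 001010, #)
  read 0, top #: go to s2, push AA# → (s2, 01010, AA#)
  read 0, top A: go to s2, push XX → (s2, 1010, XXA#)
  ε-move, top X: go to s0, push A → (s0, 1010, AXA#)
  read 1, top A: go to s1, push AA → (s1, 010, AAXA#)
  ε-move, top A: go to s1, push XA → (s1, 010, XAAXA#)
  read 0, top X: go to s1, push AX → (s1, 10, AXAAXA#)
  ε-move, top A: go to s1, push XA → (s1, 10, XAXAAXA#)
  read 1, top X: go to s0, push XX → (s0, 0, XXAXAAXA#)
  read 0, top X: go to s1, push ε → (s1, ε, XAXAAXA#)
All input consumed; stack is XAXAAXA#, not empty, and no further ε-move applies.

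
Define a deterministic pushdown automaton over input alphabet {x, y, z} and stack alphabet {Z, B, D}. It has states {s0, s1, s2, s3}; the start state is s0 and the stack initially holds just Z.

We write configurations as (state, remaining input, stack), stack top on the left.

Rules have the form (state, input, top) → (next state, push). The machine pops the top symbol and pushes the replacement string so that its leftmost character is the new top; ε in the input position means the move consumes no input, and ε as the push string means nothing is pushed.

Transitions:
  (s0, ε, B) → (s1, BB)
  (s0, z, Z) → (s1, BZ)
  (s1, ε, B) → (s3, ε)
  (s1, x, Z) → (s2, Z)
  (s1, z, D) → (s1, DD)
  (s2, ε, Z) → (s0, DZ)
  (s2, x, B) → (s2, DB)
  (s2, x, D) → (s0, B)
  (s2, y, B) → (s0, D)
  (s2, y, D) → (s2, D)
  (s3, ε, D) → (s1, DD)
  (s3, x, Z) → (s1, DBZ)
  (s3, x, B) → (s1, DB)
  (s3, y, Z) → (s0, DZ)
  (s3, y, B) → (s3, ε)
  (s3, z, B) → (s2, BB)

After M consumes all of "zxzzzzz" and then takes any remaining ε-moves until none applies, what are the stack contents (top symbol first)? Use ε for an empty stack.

DDDDDDBZ

(s0, zxzzzzz, Z)
  read z, top Z: go to s1, push BZ → (s1, xzzzzz, BZ)
  ε-move, top B: go to s3, push ε → (s3, xzzzzz, Z)
  read x, top Z: go to s1, push DBZ → (s1, zzzzz, DBZ)
  read z, top D: go to s1, push DD → (s1, zzzz, DDBZ)
  read z, top D: go to s1, push DD → (s1, zzz, DDDBZ)
  read z, top D: go to s1, push DD → (s1, zz, DDDDBZ)
  read z, top D: go to s1, push DD → (s1, z, DDDDDBZ)
  read z, top D: go to s1, push DD → (s1, ε, DDDDDDBZ)
All input consumed in state s1 with stack DDDDDDBZ.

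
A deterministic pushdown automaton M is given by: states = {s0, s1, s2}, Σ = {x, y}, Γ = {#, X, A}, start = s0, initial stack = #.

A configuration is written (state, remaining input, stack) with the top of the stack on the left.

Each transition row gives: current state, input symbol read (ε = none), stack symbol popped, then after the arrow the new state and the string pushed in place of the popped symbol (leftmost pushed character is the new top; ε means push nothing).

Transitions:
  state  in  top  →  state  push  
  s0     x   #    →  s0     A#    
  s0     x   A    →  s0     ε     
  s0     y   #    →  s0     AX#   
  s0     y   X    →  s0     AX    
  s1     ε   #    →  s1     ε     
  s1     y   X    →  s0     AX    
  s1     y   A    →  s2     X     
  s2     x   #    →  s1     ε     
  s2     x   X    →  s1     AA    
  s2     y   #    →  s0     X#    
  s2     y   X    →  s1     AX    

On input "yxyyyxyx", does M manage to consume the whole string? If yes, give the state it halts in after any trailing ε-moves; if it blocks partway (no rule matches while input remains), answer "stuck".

stuck

(s0, yxyyyxyx, #) ⊢ (s0, xyyyxyx, AX#) ⊢ (s0, yyyxyx, X#) ⊢ (s0, yyxyx, AX#)
No transition for (s0, y, top A); M blocks with input yyxyx remaining.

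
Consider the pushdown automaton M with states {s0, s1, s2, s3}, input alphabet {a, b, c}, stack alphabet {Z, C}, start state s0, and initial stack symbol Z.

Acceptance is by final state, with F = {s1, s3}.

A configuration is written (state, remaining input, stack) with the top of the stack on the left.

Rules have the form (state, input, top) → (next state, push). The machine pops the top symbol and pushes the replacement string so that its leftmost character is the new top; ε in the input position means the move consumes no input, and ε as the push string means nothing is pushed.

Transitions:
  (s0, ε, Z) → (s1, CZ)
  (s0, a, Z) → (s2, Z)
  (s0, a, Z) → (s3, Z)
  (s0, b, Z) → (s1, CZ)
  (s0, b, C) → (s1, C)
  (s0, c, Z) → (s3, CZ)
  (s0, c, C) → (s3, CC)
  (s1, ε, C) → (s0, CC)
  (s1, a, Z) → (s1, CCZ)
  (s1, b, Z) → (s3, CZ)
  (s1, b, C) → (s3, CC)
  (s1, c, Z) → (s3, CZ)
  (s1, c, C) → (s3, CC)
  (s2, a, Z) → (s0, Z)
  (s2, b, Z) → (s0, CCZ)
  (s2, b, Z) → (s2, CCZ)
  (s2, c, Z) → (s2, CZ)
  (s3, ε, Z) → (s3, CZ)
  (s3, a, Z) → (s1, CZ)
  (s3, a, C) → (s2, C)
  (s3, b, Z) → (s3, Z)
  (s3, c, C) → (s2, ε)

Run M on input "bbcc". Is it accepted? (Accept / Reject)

Reject

No computation consumes all input and reaches a final state.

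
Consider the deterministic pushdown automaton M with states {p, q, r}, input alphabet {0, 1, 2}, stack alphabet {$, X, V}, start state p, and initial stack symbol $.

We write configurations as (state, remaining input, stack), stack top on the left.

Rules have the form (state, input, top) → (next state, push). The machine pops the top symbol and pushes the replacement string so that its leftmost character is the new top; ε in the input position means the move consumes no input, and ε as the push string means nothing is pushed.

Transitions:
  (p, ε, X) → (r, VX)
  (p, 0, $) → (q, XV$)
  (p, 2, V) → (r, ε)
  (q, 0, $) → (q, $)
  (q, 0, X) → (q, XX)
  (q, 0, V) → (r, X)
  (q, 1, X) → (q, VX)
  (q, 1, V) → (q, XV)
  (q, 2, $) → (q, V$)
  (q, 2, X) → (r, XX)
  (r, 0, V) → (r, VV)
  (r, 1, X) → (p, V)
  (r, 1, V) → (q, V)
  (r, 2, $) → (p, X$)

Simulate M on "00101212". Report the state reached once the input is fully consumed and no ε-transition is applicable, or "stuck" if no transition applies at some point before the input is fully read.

r

(p, 00101212, $)
  read 0, top $: go to q, push XV$ → (q, 0101212, XV$)
  read 0, top X: go to q, push XX → (q, 101212, XXV$)
  read 1, top X: go to q, push VX → (q, 01212, VXXV$)
  read 0, top V: go to r, push X → (r, 1212, XXXV$)
  read 1, top X: go to p, push V → (p, 212, VXXV$)
  read 2, top V: go to r, push ε → (r, 12, XXV$)
  read 1, top X: go to p, push V → (p, 2, VXV$)
  read 2, top V: go to r, push ε → (r, ε, XV$)
All input consumed; M is in state r.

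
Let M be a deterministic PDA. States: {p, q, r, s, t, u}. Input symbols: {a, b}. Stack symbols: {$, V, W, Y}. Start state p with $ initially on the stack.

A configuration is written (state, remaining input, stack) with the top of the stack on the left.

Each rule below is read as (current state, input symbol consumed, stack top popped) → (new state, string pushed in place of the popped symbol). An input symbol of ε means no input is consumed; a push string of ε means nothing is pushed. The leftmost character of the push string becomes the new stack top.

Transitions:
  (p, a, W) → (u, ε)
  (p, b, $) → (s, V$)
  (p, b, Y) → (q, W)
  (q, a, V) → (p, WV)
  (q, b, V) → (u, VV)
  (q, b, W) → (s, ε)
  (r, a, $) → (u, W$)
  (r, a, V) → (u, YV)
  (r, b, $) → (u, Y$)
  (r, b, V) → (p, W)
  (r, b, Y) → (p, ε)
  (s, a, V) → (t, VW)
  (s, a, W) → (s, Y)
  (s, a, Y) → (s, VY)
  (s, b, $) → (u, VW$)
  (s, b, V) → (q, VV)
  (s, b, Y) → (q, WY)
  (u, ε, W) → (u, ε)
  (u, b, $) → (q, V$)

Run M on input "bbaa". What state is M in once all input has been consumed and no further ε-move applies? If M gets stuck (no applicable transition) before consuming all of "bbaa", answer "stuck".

u

(p, bbaa, $)
  read b, top $: go to s, push V$ → (s, baa, V$)
  read b, top V: go to q, push VV → (q, aa, VV$)
  read a, top V: go to p, push WV → (p, a, WVV$)
  read a, top W: go to u, push ε → (u, ε, VV$)
All input consumed; M is in state u.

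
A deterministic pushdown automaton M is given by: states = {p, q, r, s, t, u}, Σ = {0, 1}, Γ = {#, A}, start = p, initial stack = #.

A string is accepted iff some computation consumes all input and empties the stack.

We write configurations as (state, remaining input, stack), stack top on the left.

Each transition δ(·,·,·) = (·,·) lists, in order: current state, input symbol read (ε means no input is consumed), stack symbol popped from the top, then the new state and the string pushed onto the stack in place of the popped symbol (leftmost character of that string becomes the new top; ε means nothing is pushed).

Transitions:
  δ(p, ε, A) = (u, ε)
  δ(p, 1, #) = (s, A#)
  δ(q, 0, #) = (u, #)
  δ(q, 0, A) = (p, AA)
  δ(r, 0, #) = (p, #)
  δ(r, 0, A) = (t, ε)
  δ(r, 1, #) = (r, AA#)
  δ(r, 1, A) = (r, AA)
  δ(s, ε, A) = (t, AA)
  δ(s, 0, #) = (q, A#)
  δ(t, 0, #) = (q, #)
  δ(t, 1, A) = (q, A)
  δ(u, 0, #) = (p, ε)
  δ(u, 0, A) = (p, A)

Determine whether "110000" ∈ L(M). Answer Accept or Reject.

(p, 110000, #)
  read 1, top #: go to s, push A# → (s, 10000, A#)
  ε-move, top A: go to t, push AA → (t, 10000, AA#)
  read 1, top A: go to q, push A → (q, 0000, AA#)
  read 0, top A: go to p, push AA → (p, 000, AAA#)
  ε-move, top A: go to u, push ε → (u, 000, AA#)
  read 0, top A: go to p, push A → (p, 00, AA#)
  ε-move, top A: go to u, push ε → (u, 00, A#)
  read 0, top A: go to p, push A → (p, 0, A#)
  ε-move, top A: go to u, push ε → (u, 0, #)
  read 0, top #: go to p, push ε → (p, ε, ε)
All input consumed and the stack is empty.

Accept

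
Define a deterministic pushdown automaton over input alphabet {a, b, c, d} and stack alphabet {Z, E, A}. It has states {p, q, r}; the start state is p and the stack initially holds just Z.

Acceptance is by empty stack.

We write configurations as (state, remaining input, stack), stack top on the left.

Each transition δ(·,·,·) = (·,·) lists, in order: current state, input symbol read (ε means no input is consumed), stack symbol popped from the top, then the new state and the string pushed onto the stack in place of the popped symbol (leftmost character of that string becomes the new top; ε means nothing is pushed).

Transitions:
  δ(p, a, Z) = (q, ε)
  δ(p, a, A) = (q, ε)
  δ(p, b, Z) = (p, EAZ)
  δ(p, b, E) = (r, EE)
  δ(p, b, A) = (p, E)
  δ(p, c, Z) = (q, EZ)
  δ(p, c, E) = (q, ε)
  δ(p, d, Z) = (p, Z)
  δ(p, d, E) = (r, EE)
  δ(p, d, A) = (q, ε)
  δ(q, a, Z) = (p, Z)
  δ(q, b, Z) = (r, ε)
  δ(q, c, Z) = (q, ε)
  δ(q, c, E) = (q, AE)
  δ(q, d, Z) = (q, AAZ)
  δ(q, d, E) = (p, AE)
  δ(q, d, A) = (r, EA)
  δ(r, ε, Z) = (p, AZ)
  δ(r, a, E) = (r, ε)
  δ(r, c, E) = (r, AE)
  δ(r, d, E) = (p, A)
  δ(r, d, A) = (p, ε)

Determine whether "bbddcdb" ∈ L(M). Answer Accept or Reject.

Reject

(p, bbddcdb, Z) ⊢ (p, bddcdb, EAZ) ⊢ (r, ddcdb, EEAZ) ⊢ (p, dcdb, AEAZ) ⊢ (q, cdb, EAZ) ⊢ (q, db, AEAZ) ⊢ (r, b, EAEAZ)
No transition applies at (r, b, EAEAZ); input not fully consumed.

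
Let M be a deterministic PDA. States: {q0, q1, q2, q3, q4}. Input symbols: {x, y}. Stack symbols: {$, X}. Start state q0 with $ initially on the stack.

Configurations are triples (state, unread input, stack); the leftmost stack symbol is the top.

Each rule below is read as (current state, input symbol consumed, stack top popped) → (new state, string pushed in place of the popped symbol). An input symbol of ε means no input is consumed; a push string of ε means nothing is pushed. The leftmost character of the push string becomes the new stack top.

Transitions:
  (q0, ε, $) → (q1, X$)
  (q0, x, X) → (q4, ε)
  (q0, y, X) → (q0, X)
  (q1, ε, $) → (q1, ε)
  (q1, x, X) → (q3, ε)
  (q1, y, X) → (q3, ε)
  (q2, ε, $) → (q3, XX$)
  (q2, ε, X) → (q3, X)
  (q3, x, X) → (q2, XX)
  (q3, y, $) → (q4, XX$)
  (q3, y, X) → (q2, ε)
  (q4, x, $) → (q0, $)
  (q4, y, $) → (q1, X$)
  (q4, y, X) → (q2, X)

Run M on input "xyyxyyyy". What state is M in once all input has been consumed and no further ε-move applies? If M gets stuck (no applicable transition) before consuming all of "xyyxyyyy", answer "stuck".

(q0, xyyxyyyy, $) ⊢ (q1, xyyxyyyy, X$) ⊢ (q3, yyxyyyy, $) ⊢ (q4, yxyyyy, XX$) ⊢ (q2, xyyyy, XX$) ⊢ (q3, xyyyy, XX$) ⊢ (q2, yyyy, XXX$) ⊢ (q3, yyyy, XXX$) ⊢ (q2, yyy, XX$) ⊢ (q3, yyy, XX$) ⊢ (q2, yy, X$) ⊢ (q3, yy, X$) ⊢ (q2, y, $) ⊢ (q3, y, XX$) ⊢ (q2, ε, X$) ⊢ (q3, ε, X$)
All input consumed; M is in state q3.

q3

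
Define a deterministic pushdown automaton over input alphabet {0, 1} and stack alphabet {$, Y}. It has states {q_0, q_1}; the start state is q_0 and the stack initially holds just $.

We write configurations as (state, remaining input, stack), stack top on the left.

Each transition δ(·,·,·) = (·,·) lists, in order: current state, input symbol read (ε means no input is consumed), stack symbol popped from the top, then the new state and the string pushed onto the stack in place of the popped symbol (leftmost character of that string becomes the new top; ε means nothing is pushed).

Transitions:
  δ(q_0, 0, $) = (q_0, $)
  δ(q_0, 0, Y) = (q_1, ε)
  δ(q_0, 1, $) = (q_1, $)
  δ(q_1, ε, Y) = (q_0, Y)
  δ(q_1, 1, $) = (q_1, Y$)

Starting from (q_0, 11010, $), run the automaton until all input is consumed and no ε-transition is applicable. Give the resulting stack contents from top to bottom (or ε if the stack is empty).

$

(q_0, 11010, $)
  read 1, top $: go to q_1, push $ → (q_1, 1010, $)
  read 1, top $: go to q_1, push Y$ → (q_1, 010, Y$)
  ε-move, top Y: go to q_0, push Y → (q_0, 010, Y$)
  read 0, top Y: go to q_1, push ε → (q_1, 10, $)
  read 1, top $: go to q_1, push Y$ → (q_1, 0, Y$)
  ε-move, top Y: go to q_0, push Y → (q_0, 0, Y$)
  read 0, top Y: go to q_1, push ε → (q_1, ε, $)
All input consumed in state q_1 with stack $.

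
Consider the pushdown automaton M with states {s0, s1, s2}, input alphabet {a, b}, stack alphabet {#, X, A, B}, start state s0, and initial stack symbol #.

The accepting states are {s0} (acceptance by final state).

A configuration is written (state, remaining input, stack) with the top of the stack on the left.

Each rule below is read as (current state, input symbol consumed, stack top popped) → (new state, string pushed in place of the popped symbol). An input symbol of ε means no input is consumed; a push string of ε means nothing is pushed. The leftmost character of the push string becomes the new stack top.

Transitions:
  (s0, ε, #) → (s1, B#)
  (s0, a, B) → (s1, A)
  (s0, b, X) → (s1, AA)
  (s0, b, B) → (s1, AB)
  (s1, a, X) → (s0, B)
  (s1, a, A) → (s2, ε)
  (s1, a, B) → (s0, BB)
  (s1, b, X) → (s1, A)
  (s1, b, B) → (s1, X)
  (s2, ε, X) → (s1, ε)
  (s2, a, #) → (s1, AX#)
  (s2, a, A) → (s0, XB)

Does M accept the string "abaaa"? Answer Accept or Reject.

No computation consumes all input and reaches a final state.

Reject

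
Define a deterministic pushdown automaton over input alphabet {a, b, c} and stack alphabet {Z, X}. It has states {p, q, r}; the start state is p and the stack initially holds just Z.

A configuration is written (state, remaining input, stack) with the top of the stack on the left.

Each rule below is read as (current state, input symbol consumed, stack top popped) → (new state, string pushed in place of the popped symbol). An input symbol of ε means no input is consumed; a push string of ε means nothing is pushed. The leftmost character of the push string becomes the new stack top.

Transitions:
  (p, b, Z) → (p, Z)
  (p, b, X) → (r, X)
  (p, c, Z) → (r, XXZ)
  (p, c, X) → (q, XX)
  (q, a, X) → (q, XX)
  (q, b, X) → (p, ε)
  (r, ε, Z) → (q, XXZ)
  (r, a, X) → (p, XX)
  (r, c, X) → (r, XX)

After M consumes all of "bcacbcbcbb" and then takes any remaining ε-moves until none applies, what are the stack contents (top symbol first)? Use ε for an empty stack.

(p, bcacbcbcbb, Z) ⊢ (p, cacbcbcbb, Z) ⊢ (r, acbcbcbb, XXZ) ⊢ (p, cbcbcbb, XXXZ) ⊢ (q, bcbcbb, XXXXZ) ⊢ (p, cbcbb, XXXZ) ⊢ (q, bcbb, XXXXZ) ⊢ (p, cbb, XXXZ) ⊢ (q, bb, XXXXZ) ⊢ (p, b, XXXZ) ⊢ (r, ε, XXXZ)
All input consumed in state r with stack XXXZ.

XXXZ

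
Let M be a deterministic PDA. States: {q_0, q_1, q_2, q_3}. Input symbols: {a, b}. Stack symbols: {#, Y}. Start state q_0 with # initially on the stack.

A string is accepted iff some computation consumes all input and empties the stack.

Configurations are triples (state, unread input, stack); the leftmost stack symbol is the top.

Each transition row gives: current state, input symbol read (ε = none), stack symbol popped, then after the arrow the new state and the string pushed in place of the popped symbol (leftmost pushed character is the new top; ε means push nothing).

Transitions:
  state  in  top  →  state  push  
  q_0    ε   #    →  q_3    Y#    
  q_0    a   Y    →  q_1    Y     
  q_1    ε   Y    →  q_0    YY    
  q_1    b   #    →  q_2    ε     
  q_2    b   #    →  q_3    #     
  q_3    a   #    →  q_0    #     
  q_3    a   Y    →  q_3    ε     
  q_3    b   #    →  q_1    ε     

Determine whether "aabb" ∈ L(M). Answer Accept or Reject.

Reject

(q_0, aabb, #)
  ε-move, top #: go to q_3, push Y# → (q_3, aabb, Y#)
  read a, top Y: go to q_3, push ε → (q_3, abb, #)
  read a, top #: go to q_0, push # → (q_0, bb, #)
  ε-move, top #: go to q_3, push Y# → (q_3, bb, Y#)
No transition applies at (q_3, bb, Y#); input not fully consumed.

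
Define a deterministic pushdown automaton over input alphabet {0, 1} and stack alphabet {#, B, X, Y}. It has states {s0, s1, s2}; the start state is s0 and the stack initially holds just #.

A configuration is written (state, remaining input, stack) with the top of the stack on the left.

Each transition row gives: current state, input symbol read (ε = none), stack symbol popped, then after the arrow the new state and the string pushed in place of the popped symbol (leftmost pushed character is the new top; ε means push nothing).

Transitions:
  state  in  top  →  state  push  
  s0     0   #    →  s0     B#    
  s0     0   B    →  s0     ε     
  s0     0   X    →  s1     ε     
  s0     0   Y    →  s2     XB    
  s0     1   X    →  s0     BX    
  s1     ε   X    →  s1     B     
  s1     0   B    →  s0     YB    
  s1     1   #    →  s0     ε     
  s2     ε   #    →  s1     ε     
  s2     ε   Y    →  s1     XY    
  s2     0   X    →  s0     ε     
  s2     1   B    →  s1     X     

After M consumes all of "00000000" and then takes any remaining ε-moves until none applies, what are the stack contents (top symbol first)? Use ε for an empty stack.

(s0, 00000000, #)
  read 0, top #: go to s0, push B# → (s0, 0000000, B#)
  read 0, top B: go to s0, push ε → (s0, 000000, #)
  read 0, top #: go to s0, push B# → (s0, 00000, B#)
  read 0, top B: go to s0, push ε → (s0, 0000, #)
  read 0, top #: go to s0, push B# → (s0, 000, B#)
  read 0, top B: go to s0, push ε → (s0, 00, #)
  read 0, top #: go to s0, push B# → (s0, 0, B#)
  read 0, top B: go to s0, push ε → (s0, ε, #)
All input consumed in state s0 with stack #.

#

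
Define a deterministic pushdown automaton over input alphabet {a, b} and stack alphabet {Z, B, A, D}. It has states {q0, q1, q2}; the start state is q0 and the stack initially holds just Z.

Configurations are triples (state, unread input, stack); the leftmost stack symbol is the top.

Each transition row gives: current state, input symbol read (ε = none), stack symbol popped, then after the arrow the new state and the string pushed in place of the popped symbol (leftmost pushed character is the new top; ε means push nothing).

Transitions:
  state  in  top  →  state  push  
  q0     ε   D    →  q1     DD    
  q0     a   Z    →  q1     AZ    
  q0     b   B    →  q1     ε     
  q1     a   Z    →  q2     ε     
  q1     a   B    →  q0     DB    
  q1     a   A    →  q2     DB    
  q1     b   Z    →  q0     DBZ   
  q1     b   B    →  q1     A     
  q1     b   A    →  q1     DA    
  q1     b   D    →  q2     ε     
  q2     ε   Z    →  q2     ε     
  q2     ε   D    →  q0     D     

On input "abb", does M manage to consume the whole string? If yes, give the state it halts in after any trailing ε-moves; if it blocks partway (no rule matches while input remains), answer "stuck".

(q0, abb, Z)
  read a, top Z: go to q1, push AZ → (q1, bb, AZ)
  read b, top A: go to q1, push DA → (q1, b, DAZ)
  read b, top D: go to q2, push ε → (q2, ε, AZ)
All input consumed; M is in state q2.

q2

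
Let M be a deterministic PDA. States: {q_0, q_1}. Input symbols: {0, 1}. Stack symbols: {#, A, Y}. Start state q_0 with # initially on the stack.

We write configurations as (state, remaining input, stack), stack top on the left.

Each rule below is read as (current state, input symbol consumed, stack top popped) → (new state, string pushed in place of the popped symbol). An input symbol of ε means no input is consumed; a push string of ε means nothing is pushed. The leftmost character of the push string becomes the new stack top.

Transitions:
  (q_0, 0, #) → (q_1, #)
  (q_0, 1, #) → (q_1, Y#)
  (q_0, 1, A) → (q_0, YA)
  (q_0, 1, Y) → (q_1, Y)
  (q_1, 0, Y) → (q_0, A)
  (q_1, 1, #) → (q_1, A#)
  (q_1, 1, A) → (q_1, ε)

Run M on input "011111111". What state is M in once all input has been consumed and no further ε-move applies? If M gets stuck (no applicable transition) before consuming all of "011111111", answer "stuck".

(q_0, 011111111, #)
  read 0, top #: go to q_1, push # → (q_1, 11111111, #)
  read 1, top #: go to q_1, push A# → (q_1, 1111111, A#)
  read 1, top A: go to q_1, push ε → (q_1, 111111, #)
  read 1, top #: go to q_1, push A# → (q_1, 11111, A#)
  read 1, top A: go to q_1, push ε → (q_1, 1111, #)
  read 1, top #: go to q_1, push A# → (q_1, 111, A#)
  read 1, top A: go to q_1, push ε → (q_1, 11, #)
  read 1, top #: go to q_1, push A# → (q_1, 1, A#)
  read 1, top A: go to q_1, push ε → (q_1, ε, #)
All input consumed; M is in state q_1.

q_1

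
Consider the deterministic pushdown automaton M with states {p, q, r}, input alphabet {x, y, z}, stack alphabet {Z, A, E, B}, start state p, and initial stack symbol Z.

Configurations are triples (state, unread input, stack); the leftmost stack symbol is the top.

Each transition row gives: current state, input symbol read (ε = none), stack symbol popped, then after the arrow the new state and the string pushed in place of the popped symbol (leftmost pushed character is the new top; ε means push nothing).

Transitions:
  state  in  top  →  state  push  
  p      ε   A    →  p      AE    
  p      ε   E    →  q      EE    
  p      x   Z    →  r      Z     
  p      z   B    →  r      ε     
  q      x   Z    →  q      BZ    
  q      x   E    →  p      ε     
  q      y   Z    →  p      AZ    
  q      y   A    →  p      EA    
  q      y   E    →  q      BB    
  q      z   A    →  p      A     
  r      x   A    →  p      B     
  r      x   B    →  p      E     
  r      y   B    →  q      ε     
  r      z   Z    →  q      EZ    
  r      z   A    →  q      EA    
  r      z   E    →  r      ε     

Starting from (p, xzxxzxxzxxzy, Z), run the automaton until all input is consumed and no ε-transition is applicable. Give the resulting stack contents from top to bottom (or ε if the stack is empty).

BBZ

(p, xzxxzxxzxxzy, Z) ⊢ (r, zxxzxxzxxzy, Z) ⊢ (q, xxzxxzxxzy, EZ) ⊢ (p, xzxxzxxzy, Z) ⊢ (r, zxxzxxzy, Z) ⊢ (q, xxzxxzy, EZ) ⊢ (p, xzxxzy, Z) ⊢ (r, zxxzy, Z) ⊢ (q, xxzy, EZ) ⊢ (p, xzy, Z) ⊢ (r, zy, Z) ⊢ (q, y, EZ) ⊢ (q, ε, BBZ)
All input consumed in state q with stack BBZ.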